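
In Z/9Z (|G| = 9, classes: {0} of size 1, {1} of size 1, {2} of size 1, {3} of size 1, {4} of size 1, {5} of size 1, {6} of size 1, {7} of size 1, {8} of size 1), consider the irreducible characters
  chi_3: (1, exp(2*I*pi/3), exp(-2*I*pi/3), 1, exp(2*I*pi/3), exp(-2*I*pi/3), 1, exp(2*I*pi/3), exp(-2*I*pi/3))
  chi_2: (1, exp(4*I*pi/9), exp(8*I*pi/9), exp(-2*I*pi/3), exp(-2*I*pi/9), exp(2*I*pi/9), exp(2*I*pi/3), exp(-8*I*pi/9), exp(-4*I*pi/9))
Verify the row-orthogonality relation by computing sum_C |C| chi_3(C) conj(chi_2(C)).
Sum = 0; so <chi_3, chi_2> = 0 (distinct irreducibles are orthogonal).

Compute term by term over conjugacy classes (|C| * chi_3(C) * conj(chi_2(C))):
  1*(1)*conj(1) + 1*(exp(2*I*pi/3))*conj(exp(4*I*pi/9)) + 1*(exp(-2*I*pi/3))*conj(exp(8*I*pi/9)) + 1*(1)*conj(exp(-2*I*pi/3)) + 1*(exp(2*I*pi/3))*conj(exp(-2*I*pi/9)) + 1*(exp(-2*I*pi/3))*conj(exp(2*I*pi/9)) + 1*(1)*conj(exp(2*I*pi/3)) + 1*(exp(2*I*pi/3))*conj(exp(-8*I*pi/9)) + 1*(exp(-2*I*pi/3))*conj(exp(-4*I*pi/9))
  = (1) + (exp(2*I*pi/9)) + (exp(4*I*pi/9)) + (exp(2*I*pi/3)) + (exp(8*I*pi/9)) + (exp(-8*I*pi/9)) + (exp(-2*I*pi/3)) + (exp(-4*I*pi/9)) + (exp(-2*I*pi/9))
  = 0.
(Exp terms are combined using exp(i*s)*conj(exp(i*t)) = exp(i*(s-t)), and sums of them are collapsed using the identity that for every m > 1 the m distinct m-th roots of unity sum to 0, e.g. 1 + exp(2*I*pi/3) + exp(-2*I*pi/3) = 0.)
Dividing by |G| = 9 gives 0/9 = 0, matching the row-orthogonality relation <chi_3, chi_2> = [chi_3 = chi_2].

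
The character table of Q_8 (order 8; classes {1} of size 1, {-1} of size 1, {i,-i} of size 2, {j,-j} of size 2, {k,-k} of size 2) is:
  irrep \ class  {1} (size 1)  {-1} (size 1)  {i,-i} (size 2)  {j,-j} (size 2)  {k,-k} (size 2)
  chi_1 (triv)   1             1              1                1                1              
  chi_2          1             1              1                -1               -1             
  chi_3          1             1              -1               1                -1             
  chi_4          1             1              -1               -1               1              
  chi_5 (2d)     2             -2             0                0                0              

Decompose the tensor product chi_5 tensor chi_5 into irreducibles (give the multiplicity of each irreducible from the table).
chi_5 tensor chi_5 = chi_1 + chi_2 + chi_3 + chi_4 (all other irreducibles have multiplicity 0).

Derivation: The character of a tensor product is the pointwise product (chi_5 * chi_5)(C) = chi_5(C) * chi_5(C):
  {1}: (2)*(2), {-1}: (-2)*(-2), {i,-i}: (0)*(0), {j,-j}: (0)*(0), {k,-k}: (0)*(0)
so (chi_5 * chi_5) takes values
  {1} -> 4, {-1} -> 4, {i,-i} -> 0, {j,-j} -> 0, {k,-k} -> 0.
Now take the inner product of this character with each irreducible chi from the table, <chi_5*chi_5, chi> = (1/8) sum_C |C| (chi_5*chi_5)(C) conj(chi(C)):
  <chi_5*chi_5, chi_1> = (1/8)[1*(4)*conj(1) + 1*(4)*conj(1) + 2*(0)*conj(1) + 2*(0)*conj(1) + 2*(0)*conj(1)]
      = (1/8)[(4) + (4) + (0) + (0) + (0)] = 8/8 = 1
  <chi_5*chi_5, chi_2> = (1/8)[1*(4)*conj(1) + 1*(4)*conj(1) + 2*(0)*conj(1) + 2*(0)*conj(-1) + 2*(0)*conj(-1)]
      = (1/8)[(4) + (4) + (0) + (0) + (0)] = 8/8 = 1
  <chi_5*chi_5, chi_3> = (1/8)[1*(4)*conj(1) + 1*(4)*conj(1) + 2*(0)*conj(-1) + 2*(0)*conj(1) + 2*(0)*conj(-1)]
      = (1/8)[(4) + (4) + (0) + (0) + (0)] = 8/8 = 1
  <chi_5*chi_5, chi_4> = (1/8)[1*(4)*conj(1) + 1*(4)*conj(1) + 2*(0)*conj(-1) + 2*(0)*conj(-1) + 2*(0)*conj(1)]
      = (1/8)[(4) + (4) + (0) + (0) + (0)] = 8/8 = 1
  <chi_5*chi_5, chi_5> = (1/8)[1*(4)*conj(2) + 1*(4)*conj(-2) + 2*(0)*conj(0) + 2*(0)*conj(0) + 2*(0)*conj(0)]
      = (1/8)[(8) + (-8) + (0) + (0) + (0)] = 0/8 = 0
Hence the multiplicities are chi_1: 1, chi_2: 1, chi_3: 1, chi_4: 1. Dimension check: dim(chi_5)*dim(chi_5) = 2*2 = 4 and sum (mult * dim) = 1*1 + 1*1 + 1*1 + 1*1 = 4.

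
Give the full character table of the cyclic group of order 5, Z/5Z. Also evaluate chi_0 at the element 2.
Character table of Z/5Z (irreps indexed chi_0,...,chi_4 with chi_k(m) = zeta_5^(k*m), zeta_5 = exp(2*pi*i/5)):
  irrep \ class  {0} (size 1)  {1} (size 1)    {2} (size 1)    {3} (size 1)    {4} (size 1)  
  chi_0          1             1               1               1               1             
  chi_1          1             exp(2*I*pi/5)   exp(4*I*pi/5)   exp(-4*I*pi/5)  exp(-2*I*pi/5)
  chi_2          1             exp(4*I*pi/5)   exp(-2*I*pi/5)  exp(2*I*pi/5)   exp(-4*I*pi/5)
  chi_3          1             exp(-4*I*pi/5)  exp(2*I*pi/5)   exp(-2*I*pi/5)  exp(4*I*pi/5) 
  chi_4          1             exp(-2*I*pi/5)  exp(-4*I*pi/5)  exp(4*I*pi/5)   exp(2*I*pi/5) 

Spot check: chi_0(2) = zeta_5^(0*2) = zeta_5^0 = 1.

Working: Z/5Z is abelian, so all 5 irreducible complex representations are 1-dimensional. They are given by chi_k(m) = zeta_5^(k*m) for k = 0,...,4. Row orthogonality: sum_m chi_k(m) conj(chi_l(m)) = 5 * [k = l].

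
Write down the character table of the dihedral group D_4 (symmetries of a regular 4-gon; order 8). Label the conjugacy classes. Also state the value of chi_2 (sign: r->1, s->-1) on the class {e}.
Conjugacy classes: {e} of size 1, {r^2} of size 1, {r^1, r^3} of size 2, {s, sr^2, ...} of size 2, {sr, sr^3, ...} of size 2.
Character table:
  irrep \ class              {e} (size 1)  {r^2} (size 1)  {r^1, r^3} (size 2)  {s, sr^2, ...} (size 2)  {sr, sr^3, ...} (size 2)
  chi_1 (triv)               1             1               1                    1                        1                       
  chi_2 (sign: r->1, s->-1)  1             1               1                    -1                       -1                      
  chi_3 (r->-1, s->1)        1             1               -1                   1                        -1                      
  chi_4 (r->-1, s->-1)       1             1               -1                   -1                       1                       
  chi_5 (2d, j=1)            2             -2              0                    0                        0                       

Spot check: chi_2 (sign: r->1, s->-1) on {e} = 1.

Reasoning: D_4 has order 2*4 = 8 with 5 conjugacy classes, hence 5 irreducibles. Sum of squared dims 1 + 1 + 1 + 1 + 4 = 8 = |G|. Linear characters come from the abelianisation; the 2-dimensional irreps have character r^k -> 2*cos(2*pi*j*k/4), reflections -> 0.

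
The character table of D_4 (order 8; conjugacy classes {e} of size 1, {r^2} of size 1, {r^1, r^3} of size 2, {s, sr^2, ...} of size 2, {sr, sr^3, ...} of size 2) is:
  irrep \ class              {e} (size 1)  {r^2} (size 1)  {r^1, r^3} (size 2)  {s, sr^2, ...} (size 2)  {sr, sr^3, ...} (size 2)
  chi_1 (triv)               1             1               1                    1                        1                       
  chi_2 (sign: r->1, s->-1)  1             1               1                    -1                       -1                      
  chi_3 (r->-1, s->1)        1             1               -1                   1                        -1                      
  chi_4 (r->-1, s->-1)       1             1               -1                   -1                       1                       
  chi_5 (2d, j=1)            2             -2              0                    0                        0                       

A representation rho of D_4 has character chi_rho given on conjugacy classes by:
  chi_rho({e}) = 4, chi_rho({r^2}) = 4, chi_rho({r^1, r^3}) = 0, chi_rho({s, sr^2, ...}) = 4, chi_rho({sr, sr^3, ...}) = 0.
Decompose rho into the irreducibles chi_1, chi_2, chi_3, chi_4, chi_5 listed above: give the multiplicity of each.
Multiplicities: chi_1: 2, chi_2: 0, chi_3: 2, chi_4: 0, chi_5: 0.

Derivation: Use <chi_rho, chi> = (1/|G|) sum_C |C| * chi_rho(C) * conj(chi(C)) with |G| = 8 for each irreducible chi in the table:
  <chi_rho, chi_1> = (1/8)[1*(4)*conj(1) + 1*(4)*conj(1) + 2*(0)*conj(1) + 2*(4)*conj(1) + 2*(0)*conj(1)]
      = (1/8)[(4) + (4) + (0) + (8) + (0)] = 16/8 = 2
  <chi_rho, chi_2> = (1/8)[1*(4)*conj(1) + 1*(4)*conj(1) + 2*(0)*conj(1) + 2*(4)*conj(-1) + 2*(0)*conj(-1)]
      = (1/8)[(4) + (4) + (0) + (-8) + (0)] = 0/8 = 0
  <chi_rho, chi_3> = (1/8)[1*(4)*conj(1) + 1*(4)*conj(1) + 2*(0)*conj(-1) + 2*(4)*conj(1) + 2*(0)*conj(-1)]
      = (1/8)[(4) + (4) + (0) + (8) + (0)] = 16/8 = 2
  <chi_rho, chi_4> = (1/8)[1*(4)*conj(1) + 1*(4)*conj(1) + 2*(0)*conj(-1) + 2*(4)*conj(-1) + 2*(0)*conj(1)]
      = (1/8)[(4) + (4) + (0) + (-8) + (0)] = 0/8 = 0
  <chi_rho, chi_5> = (1/8)[1*(4)*conj(2) + 1*(4)*conj(-2) + 2*(0)*conj(0) + 2*(4)*conj(0) + 2*(0)*conj(0)]
      = (1/8)[(8) + (-8) + (0) + (0) + (0)] = 0/8 = 0
Dimension check: dim(rho) = sum (mult * dim) = 2*1 + 0*1 + 2*1 + 0*1 + 0*2 = 4 = chi_rho(e) = 4.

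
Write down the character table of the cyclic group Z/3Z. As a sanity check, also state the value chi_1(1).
Character table of Z/3Z (irreps indexed chi_0,...,chi_2 with chi_k(m) = zeta_3^(k*m), zeta_3 = exp(2*pi*i/3)):
  irrep \ class  {0} (size 1)  {1} (size 1)    {2} (size 1)  
  chi_0          1             1               1             
  chi_1          1             exp(2*I*pi/3)   exp(-2*I*pi/3)
  chi_2          1             exp(-2*I*pi/3)  exp(2*I*pi/3) 

Spot check: chi_1(1) = zeta_3^(1*1) = zeta_3^1 = exp(2*I*pi/3).

Explanation: Z/3Z is abelian, so all 3 irreducible complex representations are 1-dimensional. They are given by chi_k(m) = zeta_3^(k*m) for k = 0,...,2. Row orthogonality: sum_m chi_k(m) conj(chi_l(m)) = 3 * [k = l].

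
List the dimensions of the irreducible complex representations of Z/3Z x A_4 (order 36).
Dimensions: 1, 1, 1, 1, 1, 1, 1, 1, 1, 3, 3, 3

Reasoning: There are 12 irreducibles (= number of conjugacy classes). Their dimensions d_i satisfy sum d_i^2 = |G| = 36: 1 + 1 + 1 + 1 + 1 + 1 + 1 + 1 + 1 + 9 + 9 + 9 = 36. (For the product with Z/3Z: each of the 3 1-dim characters of Z/3Z tensors with each irrep of A_4, giving 3 copies of each A_4-dimension.)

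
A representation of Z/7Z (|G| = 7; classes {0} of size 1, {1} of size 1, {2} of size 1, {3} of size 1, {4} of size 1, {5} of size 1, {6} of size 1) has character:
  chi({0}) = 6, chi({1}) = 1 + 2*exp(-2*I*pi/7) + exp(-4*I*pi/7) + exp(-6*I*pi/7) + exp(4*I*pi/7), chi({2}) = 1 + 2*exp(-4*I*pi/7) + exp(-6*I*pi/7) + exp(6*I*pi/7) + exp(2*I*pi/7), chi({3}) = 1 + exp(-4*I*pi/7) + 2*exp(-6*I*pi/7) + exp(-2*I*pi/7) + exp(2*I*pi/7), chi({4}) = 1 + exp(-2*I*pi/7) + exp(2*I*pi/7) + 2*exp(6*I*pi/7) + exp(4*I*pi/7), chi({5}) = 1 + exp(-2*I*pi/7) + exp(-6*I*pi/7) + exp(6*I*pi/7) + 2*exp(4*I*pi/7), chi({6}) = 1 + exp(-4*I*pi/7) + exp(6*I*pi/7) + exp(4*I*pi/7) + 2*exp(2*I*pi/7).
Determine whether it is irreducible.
Not irreducible (reducible): <chi, chi> = 8 > 1.

Working: <chi, chi> = (1/|G|) sum_C |C| * |chi(C)|^2 = (1/7)[1*|6|^2 + 1*|1 + 2*exp(-2*I*pi/7) + exp(-4*I*pi/7) + exp(-6*I*pi/7) + exp(4*I*pi/7)|^2 + 1*|1 + 2*exp(-4*I*pi/7) + exp(-6*I*pi/7) + exp(6*I*pi/7) + exp(2*I*pi/7)|^2 + 1*|1 + exp(-4*I*pi/7) + 2*exp(-6*I*pi/7) + exp(-2*I*pi/7) + exp(2*I*pi/7)|^2 + 1*|1 + exp(-2*I*pi/7) + exp(2*I*pi/7) + 2*exp(6*I*pi/7) + exp(4*I*pi/7)|^2 + 1*|1 + exp(-2*I*pi/7) + exp(-6*I*pi/7) + exp(6*I*pi/7) + 2*exp(4*I*pi/7)|^2 + 1*|1 + exp(-4*I*pi/7) + exp(6*I*pi/7) + exp(4*I*pi/7) + 2*exp(2*I*pi/7)|^2]
  = (1/7)[(36) + (8 + 5*exp(-4*I*pi/7) + 5*exp(-2*I*pi/7) + 4*exp(-6*I*pi/7) + 4*exp(6*I*pi/7) + 5*exp(2*I*pi/7) + 5*exp(4*I*pi/7)) + (8 + 5*exp(-4*I*pi/7) + 4*exp(-2*I*pi/7) + 5*exp(-6*I*pi/7) + 5*exp(6*I*pi/7) + 4*exp(2*I*pi/7) + 5*exp(4*I*pi/7)) + (8 + 5*exp(-2*I*pi/7) + 4*exp(-4*I*pi/7) + 5*exp(-6*I*pi/7) + 5*exp(6*I*pi/7) + 4*exp(4*I*pi/7) + 5*exp(2*I*pi/7)) + (8 + 5*exp(-2*I*pi/7) + 4*exp(-4*I*pi/7) + 5*exp(-6*I*pi/7) + 5*exp(6*I*pi/7) + 4*exp(4*I*pi/7) + 5*exp(2*I*pi/7)) + (8 + 5*exp(-4*I*pi/7) + 4*exp(-2*I*pi/7) + 5*exp(-6*I*pi/7) + 5*exp(6*I*pi/7) + 4*exp(2*I*pi/7) + 5*exp(4*I*pi/7)) + (8 + 5*exp(-4*I*pi/7) + 5*exp(-2*I*pi/7) + 4*exp(-6*I*pi/7) + 4*exp(6*I*pi/7) + 5*exp(2*I*pi/7) + 5*exp(4*I*pi/7))] = 56/7 = 8.
(Exp terms are combined using exp(i*s)*conj(exp(i*t)) = exp(i*(s-t)), and sums of them are collapsed using the identity that for every m > 1 the m distinct m-th roots of unity sum to 0, e.g. 1 + exp(2*I*pi/3) + exp(-2*I*pi/3) = 0.)
A character is irreducible iff <chi, chi> = 1, so this representation is reducible.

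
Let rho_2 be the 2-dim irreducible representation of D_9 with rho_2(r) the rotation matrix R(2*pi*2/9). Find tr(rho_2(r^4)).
chi_{rho_2}(r^4) = 2*cos(2*pi*2*4/9) = 2*cos(2*pi/9)

Solution. rho_2(r^4) is rotation by angle 2*pi*2*4/9, whose trace is 2*cos(2*pi*2*4/9) = 2*cos(2*pi/9).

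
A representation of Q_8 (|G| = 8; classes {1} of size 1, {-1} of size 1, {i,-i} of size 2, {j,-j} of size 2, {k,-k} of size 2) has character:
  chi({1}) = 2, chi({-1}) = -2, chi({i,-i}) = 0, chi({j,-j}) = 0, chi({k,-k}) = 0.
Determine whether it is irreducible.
Irreducible: <chi, chi> = 1.

Explanation: <chi, chi> = (1/|G|) sum_C |C| * |chi(C)|^2 = (1/8)[1*|2|^2 + 1*|-2|^2 + 2*|0|^2 + 2*|0|^2 + 2*|0|^2]
  = (1/8)[(4) + (4) + (0) + (0) + (0)] = 8/8 = 1.
A character is irreducible iff <chi, chi> = 1, so this representation is irreducible.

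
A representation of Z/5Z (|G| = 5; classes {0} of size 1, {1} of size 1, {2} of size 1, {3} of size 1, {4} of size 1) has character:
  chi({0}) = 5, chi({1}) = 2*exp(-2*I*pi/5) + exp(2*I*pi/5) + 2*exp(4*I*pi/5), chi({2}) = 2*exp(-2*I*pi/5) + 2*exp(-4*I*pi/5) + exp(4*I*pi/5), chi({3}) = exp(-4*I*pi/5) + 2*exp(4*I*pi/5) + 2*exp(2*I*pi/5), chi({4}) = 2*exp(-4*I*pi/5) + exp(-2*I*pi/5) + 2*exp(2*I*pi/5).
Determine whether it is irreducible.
Not irreducible (reducible): <chi, chi> = 9 > 1.

<chi, chi> = (1/|G|) sum_C |C| * |chi(C)|^2 = (1/5)[1*|5|^2 + 1*|2*exp(-2*I*pi/5) + exp(2*I*pi/5) + 2*exp(4*I*pi/5)|^2 + 1*|2*exp(-2*I*pi/5) + 2*exp(-4*I*pi/5) + exp(4*I*pi/5)|^2 + 1*|exp(-4*I*pi/5) + 2*exp(4*I*pi/5) + 2*exp(2*I*pi/5)|^2 + 1*|2*exp(-4*I*pi/5) + exp(-2*I*pi/5) + 2*exp(2*I*pi/5)|^2]
  = (1/5)[(25) + (9 + 6*exp(-4*I*pi/5) + 2*exp(-2*I*pi/5) + 2*exp(2*I*pi/5) + 6*exp(4*I*pi/5)) + (9 + 6*exp(-2*I*pi/5) + 2*exp(-4*I*pi/5) + 2*exp(4*I*pi/5) + 6*exp(2*I*pi/5)) + (9 + 6*exp(-2*I*pi/5) + 2*exp(-4*I*pi/5) + 2*exp(4*I*pi/5) + 6*exp(2*I*pi/5)) + (9 + 6*exp(-4*I*pi/5) + 2*exp(-2*I*pi/5) + 2*exp(2*I*pi/5) + 6*exp(4*I*pi/5))] = 45/5 = 9.
(Exp terms are combined using exp(i*s)*conj(exp(i*t)) = exp(i*(s-t)), and sums of them are collapsed using the identity that for every m > 1 the m distinct m-th roots of unity sum to 0, e.g. 1 + exp(2*I*pi/3) + exp(-2*I*pi/3) = 0.)
A character is irreducible iff <chi, chi> = 1, so this representation is reducible.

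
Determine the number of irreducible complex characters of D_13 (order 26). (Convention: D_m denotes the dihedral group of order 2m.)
8

Derivation: The number of irreducible complex representations of a finite group equals its number of conjugacy classes. D_13 has 8 conjugacy classes ((n+3)/2 for n odd), so D_13 (order 26) has exactly 8 irreducible complex representations.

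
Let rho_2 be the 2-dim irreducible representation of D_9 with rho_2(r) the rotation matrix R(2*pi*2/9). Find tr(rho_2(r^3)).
chi_{rho_2}(r^3) = 2*cos(2*pi*2*3/9) = -1

rho_2(r^3) is rotation by angle 2*pi*2*3/9, whose trace is 2*cos(2*pi*2*3/9) = -1.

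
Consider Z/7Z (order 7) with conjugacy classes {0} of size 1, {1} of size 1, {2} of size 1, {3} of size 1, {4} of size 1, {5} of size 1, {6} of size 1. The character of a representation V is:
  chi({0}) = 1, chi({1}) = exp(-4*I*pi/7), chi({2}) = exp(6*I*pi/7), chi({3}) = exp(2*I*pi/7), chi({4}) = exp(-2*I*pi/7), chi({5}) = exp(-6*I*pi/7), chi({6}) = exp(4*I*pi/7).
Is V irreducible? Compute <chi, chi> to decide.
Irreducible: <chi, chi> = 1.

Justification: <chi, chi> = (1/|G|) sum_C |C| * |chi(C)|^2 = (1/7)[1*|1|^2 + 1*|exp(-4*I*pi/7)|^2 + 1*|exp(6*I*pi/7)|^2 + 1*|exp(2*I*pi/7)|^2 + 1*|exp(-2*I*pi/7)|^2 + 1*|exp(-6*I*pi/7)|^2 + 1*|exp(4*I*pi/7)|^2]
  = (1/7)[(1) + (1) + (1) + (1) + (1) + (1) + (1)] = 7/7 = 1.
(Exp terms are combined using exp(i*s)*conj(exp(i*t)) = exp(i*(s-t)), and sums of them are collapsed using the identity that for every m > 1 the m distinct m-th roots of unity sum to 0, e.g. 1 + exp(2*I*pi/3) + exp(-2*I*pi/3) = 0.)
A character is irreducible iff <chi, chi> = 1, so this representation is irreducible.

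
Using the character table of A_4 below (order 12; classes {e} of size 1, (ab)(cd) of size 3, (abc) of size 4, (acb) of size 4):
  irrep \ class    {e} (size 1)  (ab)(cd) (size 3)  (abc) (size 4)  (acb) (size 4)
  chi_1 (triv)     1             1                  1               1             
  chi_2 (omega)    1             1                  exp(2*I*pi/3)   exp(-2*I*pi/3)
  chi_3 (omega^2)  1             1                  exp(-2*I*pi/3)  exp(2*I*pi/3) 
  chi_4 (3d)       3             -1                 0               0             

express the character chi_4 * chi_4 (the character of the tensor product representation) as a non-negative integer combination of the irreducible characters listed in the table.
chi_4 tensor chi_4 = chi_1 + chi_2 + chi_3 + 2*chi_4 (all other irreducibles have multiplicity 0).

Solution. The character of a tensor product is the pointwise product (chi_4 * chi_4)(C) = chi_4(C) * chi_4(C):
  {e}: (3)*(3), (ab)(cd): (-1)*(-1), (abc): (0)*(0), (acb): (0)*(0)
so (chi_4 * chi_4) takes values
  {e} -> 9, (ab)(cd) -> 1, (abc) -> 0, (acb) -> 0.
Now take the inner product of this character with each irreducible chi from the table, <chi_4*chi_4, chi> = (1/12) sum_C |C| (chi_4*chi_4)(C) conj(chi(C)):
  <chi_4*chi_4, chi_1> = (1/12)[1*(9)*conj(1) + 3*(1)*conj(1) + 4*(0)*conj(1) + 4*(0)*conj(1)]
      = (1/12)[(9) + (3) + (0) + (0)] = 12/12 = 1
  <chi_4*chi_4, chi_2> = (1/12)[1*(9)*conj(1) + 3*(1)*conj(1) + 4*(0)*conj(exp(2*I*pi/3)) + 4*(0)*conj(exp(-2*I*pi/3))]
      = (1/12)[(9) + (3) + (0) + (0)] = 12/12 = 1
  <chi_4*chi_4, chi_3> = (1/12)[1*(9)*conj(1) + 3*(1)*conj(1) + 4*(0)*conj(exp(-2*I*pi/3)) + 4*(0)*conj(exp(2*I*pi/3))]
      = (1/12)[(9) + (3) + (0) + (0)] = 12/12 = 1
  <chi_4*chi_4, chi_4> = (1/12)[1*(9)*conj(3) + 3*(1)*conj(-1) + 4*(0)*conj(0) + 4*(0)*conj(0)]
      = (1/12)[(27) + (-3) + (0) + (0)] = 24/12 = 2
(Exp terms are combined using exp(i*s)*conj(exp(i*t)) = exp(i*(s-t)), and sums of them are collapsed using the identity that for every m > 1 the m distinct m-th roots of unity sum to 0, e.g. 1 + exp(2*I*pi/3) + exp(-2*I*pi/3) = 0.)
Hence the multiplicities are chi_1: 1, chi_2: 1, chi_3: 1, chi_4: 2. Dimension check: dim(chi_4)*dim(chi_4) = 3*3 = 9 and sum (mult * dim) = 1*1 + 1*1 + 1*1 + 2*3 = 9.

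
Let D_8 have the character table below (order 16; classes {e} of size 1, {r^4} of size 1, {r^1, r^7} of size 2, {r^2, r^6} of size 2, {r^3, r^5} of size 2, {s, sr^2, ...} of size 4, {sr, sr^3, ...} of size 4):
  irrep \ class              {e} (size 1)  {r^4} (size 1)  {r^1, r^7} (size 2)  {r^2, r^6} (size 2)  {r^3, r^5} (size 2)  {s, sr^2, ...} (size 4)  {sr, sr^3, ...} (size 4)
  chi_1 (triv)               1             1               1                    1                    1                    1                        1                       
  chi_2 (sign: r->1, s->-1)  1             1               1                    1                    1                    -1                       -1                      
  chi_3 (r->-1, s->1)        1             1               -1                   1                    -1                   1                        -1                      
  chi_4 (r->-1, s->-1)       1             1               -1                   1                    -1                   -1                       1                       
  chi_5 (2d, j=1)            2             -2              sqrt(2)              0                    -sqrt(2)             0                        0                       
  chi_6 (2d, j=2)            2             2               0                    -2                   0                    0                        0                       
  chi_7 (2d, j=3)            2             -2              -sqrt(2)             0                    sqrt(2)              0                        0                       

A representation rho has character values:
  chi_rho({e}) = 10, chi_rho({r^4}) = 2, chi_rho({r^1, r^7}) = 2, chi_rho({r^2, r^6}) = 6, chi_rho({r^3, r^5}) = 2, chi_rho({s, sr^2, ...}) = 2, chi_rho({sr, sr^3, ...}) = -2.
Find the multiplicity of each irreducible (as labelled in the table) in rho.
Multiplicities: chi_1: 2, chi_2: 2, chi_3: 2, chi_4: 0, chi_5: 1, chi_6: 0, chi_7: 1.

Details: Use <chi_rho, chi> = (1/|G|) sum_C |C| * chi_rho(C) * conj(chi(C)) with |G| = 16 for each irreducible chi in the table:
  <chi_rho, chi_1> = (1/16)[1*(10)*conj(1) + 1*(2)*conj(1) + 2*(2)*conj(1) + 2*(6)*conj(1) + 2*(2)*conj(1) + 4*(2)*conj(1) + 4*(-2)*conj(1)]
      = (1/16)[(10) + (2) + (4) + (12) + (4) + (8) + (-8)] = 32/16 = 2
  <chi_rho, chi_2> = (1/16)[1*(10)*conj(1) + 1*(2)*conj(1) + 2*(2)*conj(1) + 2*(6)*conj(1) + 2*(2)*conj(1) + 4*(2)*conj(-1) + 4*(-2)*conj(-1)]
      = (1/16)[(10) + (2) + (4) + (12) + (4) + (-8) + (8)] = 32/16 = 2
  <chi_rho, chi_3> = (1/16)[1*(10)*conj(1) + 1*(2)*conj(1) + 2*(2)*conj(-1) + 2*(6)*conj(1) + 2*(2)*conj(-1) + 4*(2)*conj(1) + 4*(-2)*conj(-1)]
      = (1/16)[(10) + (2) + (-4) + (12) + (-4) + (8) + (8)] = 32/16 = 2
  <chi_rho, chi_4> = (1/16)[1*(10)*conj(1) + 1*(2)*conj(1) + 2*(2)*conj(-1) + 2*(6)*conj(1) + 2*(2)*conj(-1) + 4*(2)*conj(-1) + 4*(-2)*conj(1)]
      = (1/16)[(10) + (2) + (-4) + (12) + (-4) + (-8) + (-8)] = 0/16 = 0
  <chi_rho, chi_5> = (1/16)[1*(10)*conj(2) + 1*(2)*conj(-2) + 2*(2)*conj(sqrt(2)) + 2*(6)*conj(0) + 2*(2)*conj(-sqrt(2)) + 4*(2)*conj(0) + 4*(-2)*conj(0)]
      = (1/16)[(20) + (-4) + (4*sqrt(2)) + (0) + (-4*sqrt(2)) + (0) + (0)] = 16/16 = 1
  <chi_rho, chi_6> = (1/16)[1*(10)*conj(2) + 1*(2)*conj(2) + 2*(2)*conj(0) + 2*(6)*conj(-2) + 2*(2)*conj(0) + 4*(2)*conj(0) + 4*(-2)*conj(0)]
      = (1/16)[(20) + (4) + (0) + (-24) + (0) + (0) + (0)] = 0/16 = 0
  <chi_rho, chi_7> = (1/16)[1*(10)*conj(2) + 1*(2)*conj(-2) + 2*(2)*conj(-sqrt(2)) + 2*(6)*conj(0) + 2*(2)*conj(sqrt(2)) + 4*(2)*conj(0) + 4*(-2)*conj(0)]
      = (1/16)[(20) + (-4) + (-4*sqrt(2)) + (0) + (4*sqrt(2)) + (0) + (0)] = 16/16 = 1
Dimension check: dim(rho) = sum (mult * dim) = 2*1 + 2*1 + 2*1 + 0*1 + 1*2 + 0*2 + 1*2 = 10 = chi_rho(e) = 10.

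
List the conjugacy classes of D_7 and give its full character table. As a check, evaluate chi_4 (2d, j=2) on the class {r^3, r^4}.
Conjugacy classes: {e} of size 1, {r^1, r^6} of size 2, {r^2, r^5} of size 2, {r^3, r^4} of size 2, {s, sr, ..., sr^6} of size 7.
Character table:
  irrep \ class              {e} (size 1)  {r^1, r^6} (size 2)  {r^2, r^5} (size 2)  {r^3, r^4} (size 2)  {s, sr, ..., sr^6} (size 7)
  chi_1 (triv)               1             1                    1                    1                    1                          
  chi_2 (sign: r->1, s->-1)  1             1                    1                    1                    -1                         
  chi_3 (2d, j=1)            2             2*cos(2*pi/7)        -2*cos(3*pi/7)       -2*cos(pi/7)         0                          
  chi_4 (2d, j=2)            2             -2*cos(3*pi/7)       -2*cos(pi/7)         2*cos(2*pi/7)        0                          
  chi_5 (2d, j=3)            2             -2*cos(pi/7)         2*cos(2*pi/7)        -2*cos(3*pi/7)       0                          

Spot check: chi_4 (2d, j=2) on {r^3, r^4} = 2*cos(2*pi/7).

Derivation: D_7 has order 2*7 = 14 with 5 conjugacy classes, hence 5 irreducibles. Sum of squared dims 1 + 1 + 4 + 4 + 4 = 14 = |G|. Linear characters come from the abelianisation; the 2-dimensional irreps have character r^k -> 2*cos(2*pi*j*k/7), reflections -> 0.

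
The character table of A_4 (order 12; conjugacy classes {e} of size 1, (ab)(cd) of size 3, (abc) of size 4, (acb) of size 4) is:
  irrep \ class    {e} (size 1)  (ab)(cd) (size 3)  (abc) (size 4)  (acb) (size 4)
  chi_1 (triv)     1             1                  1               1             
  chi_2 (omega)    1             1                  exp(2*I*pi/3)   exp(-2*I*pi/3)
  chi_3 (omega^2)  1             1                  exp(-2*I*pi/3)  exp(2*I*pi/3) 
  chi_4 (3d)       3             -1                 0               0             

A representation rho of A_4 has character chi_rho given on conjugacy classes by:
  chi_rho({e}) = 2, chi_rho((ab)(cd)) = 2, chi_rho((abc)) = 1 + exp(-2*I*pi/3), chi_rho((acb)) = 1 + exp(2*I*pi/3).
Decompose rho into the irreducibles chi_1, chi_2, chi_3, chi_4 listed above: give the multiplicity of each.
Multiplicities: chi_1: 1, chi_2: 0, chi_3: 1, chi_4: 0.

Solution. Use <chi_rho, chi> = (1/|G|) sum_C |C| * chi_rho(C) * conj(chi(C)) with |G| = 12 for each irreducible chi in the table:
  <chi_rho, chi_1> = (1/12)[1*(2)*conj(1) + 3*(2)*conj(1) + 4*(1 + exp(-2*I*pi/3))*conj(1) + 4*(1 + exp(2*I*pi/3))*conj(1)]
      = (1/12)[(2) + (6) + (4 + 4*exp(-2*I*pi/3)) + (4 + 4*exp(2*I*pi/3))] = 12/12 = 1
  <chi_rho, chi_2> = (1/12)[1*(2)*conj(1) + 3*(2)*conj(1) + 4*(1 + exp(-2*I*pi/3))*conj(exp(2*I*pi/3)) + 4*(1 + exp(2*I*pi/3))*conj(exp(-2*I*pi/3))]
      = (1/12)[(2) + (6) + (-4) + (-4)] = 0/12 = 0
  <chi_rho, chi_3> = (1/12)[1*(2)*conj(1) + 3*(2)*conj(1) + 4*(1 + exp(-2*I*pi/3))*conj(exp(-2*I*pi/3)) + 4*(1 + exp(2*I*pi/3))*conj(exp(2*I*pi/3))]
      = (1/12)[(2) + (6) + (4 + 4*exp(2*I*pi/3)) + (4 + 4*exp(-2*I*pi/3))] = 12/12 = 1
  <chi_rho, chi_4> = (1/12)[1*(2)*conj(3) + 3*(2)*conj(-1) + 4*(1 + exp(-2*I*pi/3))*conj(0) + 4*(1 + exp(2*I*pi/3))*conj(0)]
      = (1/12)[(6) + (-6) + (0) + (0)] = 0/12 = 0
(Exp terms are combined using exp(i*s)*conj(exp(i*t)) = exp(i*(s-t)), and sums of them are collapsed using the identity that for every m > 1 the m distinct m-th roots of unity sum to 0, e.g. 1 + exp(2*I*pi/3) + exp(-2*I*pi/3) = 0.)
Dimension check: dim(rho) = sum (mult * dim) = 1*1 + 0*1 + 1*1 + 0*3 = 2 = chi_rho(e) = 2.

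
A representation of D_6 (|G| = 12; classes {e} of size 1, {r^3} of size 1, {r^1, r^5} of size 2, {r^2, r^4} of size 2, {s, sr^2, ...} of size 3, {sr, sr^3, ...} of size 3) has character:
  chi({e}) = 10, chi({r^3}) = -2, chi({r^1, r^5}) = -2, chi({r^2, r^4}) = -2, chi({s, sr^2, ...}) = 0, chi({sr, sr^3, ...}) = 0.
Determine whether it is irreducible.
Not irreducible (reducible): <chi, chi> = 10 > 1.

Solution. <chi, chi> = (1/|G|) sum_C |C| * |chi(C)|^2 = (1/12)[1*|10|^2 + 1*|-2|^2 + 2*|-2|^2 + 2*|-2|^2 + 3*|0|^2 + 3*|0|^2]
  = (1/12)[(100) + (4) + (8) + (8) + (0) + (0)] = 120/12 = 10.
A character is irreducible iff <chi, chi> = 1, so this representation is reducible.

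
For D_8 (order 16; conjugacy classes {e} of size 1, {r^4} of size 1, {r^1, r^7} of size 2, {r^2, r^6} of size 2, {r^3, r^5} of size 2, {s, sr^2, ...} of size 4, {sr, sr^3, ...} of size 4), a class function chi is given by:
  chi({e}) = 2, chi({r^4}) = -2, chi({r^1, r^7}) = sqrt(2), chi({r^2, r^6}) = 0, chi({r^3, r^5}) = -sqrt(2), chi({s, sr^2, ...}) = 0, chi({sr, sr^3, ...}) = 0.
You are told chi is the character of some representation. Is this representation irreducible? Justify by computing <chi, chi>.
Irreducible: <chi, chi> = 1.

Reasoning: <chi, chi> = (1/|G|) sum_C |C| * |chi(C)|^2 = (1/16)[1*|2|^2 + 1*|-2|^2 + 2*|sqrt(2)|^2 + 2*|0|^2 + 2*|-sqrt(2)|^2 + 4*|0|^2 + 4*|0|^2]
  = (1/16)[(4) + (4) + (4) + (0) + (4) + (0) + (0)] = 16/16 = 1.
A character is irreducible iff <chi, chi> = 1, so this representation is irreducible.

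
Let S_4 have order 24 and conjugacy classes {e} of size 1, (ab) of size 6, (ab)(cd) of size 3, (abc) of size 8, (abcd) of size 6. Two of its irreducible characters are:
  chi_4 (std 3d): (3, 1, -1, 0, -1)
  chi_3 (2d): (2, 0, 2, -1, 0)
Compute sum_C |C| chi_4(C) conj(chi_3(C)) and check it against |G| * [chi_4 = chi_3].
Sum = 0; so <chi_4, chi_3> = 0 (distinct irreducibles are orthogonal).

Explanation: Compute term by term over conjugacy classes (|C| * chi_4(C) * conj(chi_3(C))):
  1*(3)*conj(2) + 6*(1)*conj(0) + 3*(-1)*conj(2) + 8*(0)*conj(-1) + 6*(-1)*conj(0)
  = (6) + (0) + (-6) + (0) + (0)
  = 0.
Dividing by |G| = 24 gives 0/24 = 0, matching the row-orthogonality relation <chi_4, chi_3> = [chi_4 = chi_3].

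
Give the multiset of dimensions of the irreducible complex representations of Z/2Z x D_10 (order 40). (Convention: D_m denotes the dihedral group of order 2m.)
Dimensions: 1, 1, 1, 1, 1, 1, 1, 1, 2, 2, 2, 2, 2, 2, 2, 2

Explanation: There are 16 irreducibles (= number of conjugacy classes). Their dimensions d_i satisfy sum d_i^2 = |G| = 40: 1 + 1 + 1 + 1 + 1 + 1 + 1 + 1 + 4 + 4 + 4 + 4 + 4 + 4 + 4 + 4 = 40. (For the product with Z/2Z: each of the 2 1-dim characters of Z/2Z tensors with each irrep of D_10, giving 2 copies of each D_10-dimension.)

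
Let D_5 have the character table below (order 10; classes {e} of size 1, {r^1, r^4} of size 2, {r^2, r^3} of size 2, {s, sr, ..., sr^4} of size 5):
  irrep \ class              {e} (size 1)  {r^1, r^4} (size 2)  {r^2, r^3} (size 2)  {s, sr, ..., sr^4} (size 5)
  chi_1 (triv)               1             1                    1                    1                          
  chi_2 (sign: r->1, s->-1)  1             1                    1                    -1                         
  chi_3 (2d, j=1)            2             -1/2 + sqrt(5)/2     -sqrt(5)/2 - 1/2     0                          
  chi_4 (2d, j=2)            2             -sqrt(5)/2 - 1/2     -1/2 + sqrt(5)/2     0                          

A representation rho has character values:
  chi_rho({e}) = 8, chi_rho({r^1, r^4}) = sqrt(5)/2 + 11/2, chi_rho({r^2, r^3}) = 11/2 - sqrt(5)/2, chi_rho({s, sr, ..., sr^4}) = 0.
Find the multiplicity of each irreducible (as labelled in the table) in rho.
Multiplicities: chi_1: 3, chi_2: 3, chi_3: 1, chi_4: 0.

Reasoning: Use <chi_rho, chi> = (1/|G|) sum_C |C| * chi_rho(C) * conj(chi(C)) with |G| = 10 for each irreducible chi in the table:
  <chi_rho, chi_1> = (1/10)[1*(8)*conj(1) + 2*(sqrt(5)/2 + 11/2)*conj(1) + 2*(11/2 - sqrt(5)/2)*conj(1) + 5*(0)*conj(1)]
      = (1/10)[(8) + (sqrt(5) + 11) + (11 - sqrt(5)) + (0)] = 30/10 = 3
  <chi_rho, chi_2> = (1/10)[1*(8)*conj(1) + 2*(sqrt(5)/2 + 11/2)*conj(1) + 2*(11/2 - sqrt(5)/2)*conj(1) + 5*(0)*conj(-1)]
      = (1/10)[(8) + (sqrt(5) + 11) + (11 - sqrt(5)) + (0)] = 30/10 = 3
  <chi_rho, chi_3> = (1/10)[1*(8)*conj(2) + 2*(sqrt(5)/2 + 11/2)*conj(-1/2 + sqrt(5)/2) + 2*(11/2 - sqrt(5)/2)*conj(-sqrt(5)/2 - 1/2) + 5*(0)*conj(0)]
      = (1/10)[(16) + (-3 + 5*sqrt(5)) + (-5*sqrt(5) - 3) + (0)] = 10/10 = 1
  <chi_rho, chi_4> = (1/10)[1*(8)*conj(2) + 2*(sqrt(5)/2 + 11/2)*conj(-sqrt(5)/2 - 1/2) + 2*(11/2 - sqrt(5)/2)*conj(-1/2 + sqrt(5)/2) + 5*(0)*conj(0)]
      = (1/10)[(16) + (-6*sqrt(5) - 8) + (-8 + 6*sqrt(5)) + (0)] = 0/10 = 0
Dimension check: dim(rho) = sum (mult * dim) = 3*1 + 3*1 + 1*2 + 0*2 = 8 = chi_rho(e) = 8.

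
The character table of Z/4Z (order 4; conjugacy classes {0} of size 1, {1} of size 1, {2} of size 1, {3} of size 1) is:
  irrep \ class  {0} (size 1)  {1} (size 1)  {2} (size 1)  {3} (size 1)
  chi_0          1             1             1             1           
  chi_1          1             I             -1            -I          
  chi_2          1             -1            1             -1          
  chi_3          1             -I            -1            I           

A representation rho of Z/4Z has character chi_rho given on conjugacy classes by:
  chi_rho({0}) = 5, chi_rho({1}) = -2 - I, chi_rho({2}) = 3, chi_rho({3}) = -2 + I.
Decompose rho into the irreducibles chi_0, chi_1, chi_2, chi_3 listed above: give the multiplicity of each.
Multiplicities: chi_0: 1, chi_1: 0, chi_2: 3, chi_3: 1.

Details: Use <chi_rho, chi> = (1/|G|) sum_C |C| * chi_rho(C) * conj(chi(C)) with |G| = 4 for each irreducible chi in the table:
  <chi_rho, chi_0> = (1/4)[1*(5)*conj(1) + 1*(-2 - I)*conj(1) + 1*(3)*conj(1) + 1*(-2 + I)*conj(1)]
      = (1/4)[(5) + (-2 - I) + (3) + (-2 + I)] = 4/4 = 1
  <chi_rho, chi_1> = (1/4)[1*(5)*conj(1) + 1*(-2 - I)*conj(I) + 1*(3)*conj(-1) + 1*(-2 + I)*conj(-I)]
      = (1/4)[(5) + (-1 + 2*I) + (-3) + (-1 - 2*I)] = 0/4 = 0
  <chi_rho, chi_2> = (1/4)[1*(5)*conj(1) + 1*(-2 - I)*conj(-1) + 1*(3)*conj(1) + 1*(-2 + I)*conj(-1)]
      = (1/4)[(5) + (2 + I) + (3) + (2 - I)] = 12/4 = 3
  <chi_rho, chi_3> = (1/4)[1*(5)*conj(1) + 1*(-2 - I)*conj(-I) + 1*(3)*conj(-1) + 1*(-2 + I)*conj(I)]
      = (1/4)[(5) + (1 - 2*I) + (-3) + (1 + 2*I)] = 4/4 = 1
(Exp terms are combined using exp(i*s)*conj(exp(i*t)) = exp(i*(s-t)), and sums of them are collapsed using the identity that for every m > 1 the m distinct m-th roots of unity sum to 0, e.g. 1 + exp(2*I*pi/3) + exp(-2*I*pi/3) = 0.)
Dimension check: dim(rho) = sum (mult * dim) = 1*1 + 0*1 + 3*1 + 1*1 = 5 = chi_rho(e) = 5.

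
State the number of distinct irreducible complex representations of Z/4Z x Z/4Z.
16

Derivation: The number of irreducible complex representations of a finite group equals its number of conjugacy classes. Z/4Z x Z/4Z is abelian of order 16, so every element is its own conjugacy class: 16 classes, so Z/4Z x Z/4Z (order 16) has exactly 16 irreducible complex representations.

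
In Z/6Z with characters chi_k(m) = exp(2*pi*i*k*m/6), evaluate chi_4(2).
chi_4(2) = zeta_6^8 = exp(2*I*pi/3)

Reasoning: chi_4(2) = zeta_6^(4*2) = zeta_6^8. Since zeta_6^6 = 1, this equals zeta_6^2 = exp(2*pi*i*2/6) = exp(2*I*pi/3).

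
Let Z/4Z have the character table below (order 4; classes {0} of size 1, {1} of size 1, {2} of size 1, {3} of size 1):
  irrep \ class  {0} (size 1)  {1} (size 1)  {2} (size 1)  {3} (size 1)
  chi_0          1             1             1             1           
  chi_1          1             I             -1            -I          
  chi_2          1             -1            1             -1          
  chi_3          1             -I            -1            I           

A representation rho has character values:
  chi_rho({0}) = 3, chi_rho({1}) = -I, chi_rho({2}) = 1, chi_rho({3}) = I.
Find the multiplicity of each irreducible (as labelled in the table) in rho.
Multiplicities: chi_0: 1, chi_1: 0, chi_2: 1, chi_3: 1.

Why: Use <chi_rho, chi> = (1/|G|) sum_C |C| * chi_rho(C) * conj(chi(C)) with |G| = 4 for each irreducible chi in the table:
  <chi_rho, chi_0> = (1/4)[1*(3)*conj(1) + 1*(-I)*conj(1) + 1*(1)*conj(1) + 1*(I)*conj(1)]
      = (1/4)[(3) + (-I) + (1) + (I)] = 4/4 = 1
  <chi_rho, chi_1> = (1/4)[1*(3)*conj(1) + 1*(-I)*conj(I) + 1*(1)*conj(-1) + 1*(I)*conj(-I)]
      = (1/4)[(3) + (-1) + (-1) + (-1)] = 0/4 = 0
  <chi_rho, chi_2> = (1/4)[1*(3)*conj(1) + 1*(-I)*conj(-1) + 1*(1)*conj(1) + 1*(I)*conj(-1)]
      = (1/4)[(3) + (I) + (1) + (-I)] = 4/4 = 1
  <chi_rho, chi_3> = (1/4)[1*(3)*conj(1) + 1*(-I)*conj(-I) + 1*(1)*conj(-1) + 1*(I)*conj(I)]
      = (1/4)[(3) + (1) + (-1) + (1)] = 4/4 = 1
(Exp terms are combined using exp(i*s)*conj(exp(i*t)) = exp(i*(s-t)), and sums of them are collapsed using the identity that for every m > 1 the m distinct m-th roots of unity sum to 0, e.g. 1 + exp(2*I*pi/3) + exp(-2*I*pi/3) = 0.)
Dimension check: dim(rho) = sum (mult * dim) = 1*1 + 0*1 + 1*1 + 1*1 = 3 = chi_rho(e) = 3.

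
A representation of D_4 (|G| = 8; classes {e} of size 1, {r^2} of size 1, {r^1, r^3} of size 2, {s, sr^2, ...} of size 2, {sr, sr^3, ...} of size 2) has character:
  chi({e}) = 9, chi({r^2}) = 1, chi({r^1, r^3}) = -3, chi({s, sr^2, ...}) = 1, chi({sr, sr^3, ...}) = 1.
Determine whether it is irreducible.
Not irreducible (reducible): <chi, chi> = 13 > 1.

Why: <chi, chi> = (1/|G|) sum_C |C| * |chi(C)|^2 = (1/8)[1*|9|^2 + 1*|1|^2 + 2*|-3|^2 + 2*|1|^2 + 2*|1|^2]
  = (1/8)[(81) + (1) + (18) + (2) + (2)] = 104/8 = 13.
A character is irreducible iff <chi, chi> = 1, so this representation is reducible.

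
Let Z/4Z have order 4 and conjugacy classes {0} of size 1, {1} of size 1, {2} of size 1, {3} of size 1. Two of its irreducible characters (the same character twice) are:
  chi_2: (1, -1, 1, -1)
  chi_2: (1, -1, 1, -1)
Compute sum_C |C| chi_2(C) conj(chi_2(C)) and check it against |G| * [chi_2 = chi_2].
Sum = 4 = |G| = 4; so <chi_2, chi_2> = 1 (norm-1 confirms irreducibility).

Working: Compute term by term over conjugacy classes (|C| * chi_2(C) * conj(chi_2(C))):
  1*(1)*conj(1) + 1*(-1)*conj(-1) + 1*(1)*conj(1) + 1*(-1)*conj(-1)
  = (1) + (1) + (1) + (1)
  = 4.
(Exp terms are combined using exp(i*s)*conj(exp(i*t)) = exp(i*(s-t)), and sums of them are collapsed using the identity that for every m > 1 the m distinct m-th roots of unity sum to 0, e.g. 1 + exp(2*I*pi/3) + exp(-2*I*pi/3) = 0.)
Dividing by |G| = 4 gives 4/4 = 1, matching the row-orthogonality relation <chi_2, chi_2> = [chi_2 = chi_2].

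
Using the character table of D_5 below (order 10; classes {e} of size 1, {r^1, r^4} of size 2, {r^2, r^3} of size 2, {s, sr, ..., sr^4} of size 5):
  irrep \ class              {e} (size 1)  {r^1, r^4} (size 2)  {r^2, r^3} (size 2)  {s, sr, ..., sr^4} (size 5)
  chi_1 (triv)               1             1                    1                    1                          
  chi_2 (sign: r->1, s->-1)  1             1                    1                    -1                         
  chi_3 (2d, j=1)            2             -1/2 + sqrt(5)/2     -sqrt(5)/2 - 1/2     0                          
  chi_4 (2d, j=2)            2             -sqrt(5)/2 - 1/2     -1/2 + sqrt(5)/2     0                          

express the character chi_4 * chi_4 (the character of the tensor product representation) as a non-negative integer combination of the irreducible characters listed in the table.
chi_4 tensor chi_4 = chi_1 + chi_2 + chi_3 (all other irreducibles have multiplicity 0).

Working: The character of a tensor product is the pointwise product (chi_4 * chi_4)(C) = chi_4(C) * chi_4(C):
  {e}: (2)*(2), {r^1, r^4}: (-sqrt(5)/2 - 1/2)*(-sqrt(5)/2 - 1/2), {r^2, r^3}: (-1/2 + sqrt(5)/2)*(-1/2 + sqrt(5)/2), {s, sr, ..., sr^4}: (0)*(0)
so (chi_4 * chi_4) takes values
  {e} -> 4, {r^1, r^4} -> sqrt(5)/2 + 3/2, {r^2, r^3} -> 3/2 - sqrt(5)/2, {s, sr, ..., sr^4} -> 0.
Now take the inner product of this character with each irreducible chi from the table, <chi_4*chi_4, chi> = (1/10) sum_C |C| (chi_4*chi_4)(C) conj(chi(C)):
  <chi_4*chi_4, chi_1> = (1/10)[1*(4)*conj(1) + 2*(sqrt(5)/2 + 3/2)*conj(1) + 2*(3/2 - sqrt(5)/2)*conj(1) + 5*(0)*conj(1)]
      = (1/10)[(4) + (sqrt(5) + 3) + (3 - sqrt(5)) + (0)] = 10/10 = 1
  <chi_4*chi_4, chi_2> = (1/10)[1*(4)*conj(1) + 2*(sqrt(5)/2 + 3/2)*conj(1) + 2*(3/2 - sqrt(5)/2)*conj(1) + 5*(0)*conj(-1)]
      = (1/10)[(4) + (sqrt(5) + 3) + (3 - sqrt(5)) + (0)] = 10/10 = 1
  <chi_4*chi_4, chi_3> = (1/10)[1*(4)*conj(2) + 2*(sqrt(5)/2 + 3/2)*conj(-1/2 + sqrt(5)/2) + 2*(3/2 - sqrt(5)/2)*conj(-sqrt(5)/2 - 1/2) + 5*(0)*conj(0)]
      = (1/10)[(8) + (1 + sqrt(5)) + (1 - sqrt(5)) + (0)] = 10/10 = 1
  <chi_4*chi_4, chi_4> = (1/10)[1*(4)*conj(2) + 2*(sqrt(5)/2 + 3/2)*conj(-sqrt(5)/2 - 1/2) + 2*(3/2 - sqrt(5)/2)*conj(-1/2 + sqrt(5)/2) + 5*(0)*conj(0)]
      = (1/10)[(8) + (-2*sqrt(5) - 4) + (-4 + 2*sqrt(5)) + (0)] = 0/10 = 0
Hence the multiplicities are chi_1: 1, chi_2: 1, chi_3: 1. Dimension check: dim(chi_4)*dim(chi_4) = 2*2 = 4 and sum (mult * dim) = 1*1 + 1*1 + 1*2 = 4.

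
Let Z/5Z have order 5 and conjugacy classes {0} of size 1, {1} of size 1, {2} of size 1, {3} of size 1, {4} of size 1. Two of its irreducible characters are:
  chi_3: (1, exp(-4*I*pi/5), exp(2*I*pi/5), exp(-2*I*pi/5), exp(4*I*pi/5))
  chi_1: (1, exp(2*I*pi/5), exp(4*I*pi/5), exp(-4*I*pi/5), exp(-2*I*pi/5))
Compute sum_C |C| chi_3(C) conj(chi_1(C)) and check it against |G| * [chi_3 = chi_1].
Sum = 0; so <chi_3, chi_1> = 0 (distinct irreducibles are orthogonal).

Proof sketch: Compute term by term over conjugacy classes (|C| * chi_3(C) * conj(chi_1(C))):
  1*(1)*conj(1) + 1*(exp(-4*I*pi/5))*conj(exp(2*I*pi/5)) + 1*(exp(2*I*pi/5))*conj(exp(4*I*pi/5)) + 1*(exp(-2*I*pi/5))*conj(exp(-4*I*pi/5)) + 1*(exp(4*I*pi/5))*conj(exp(-2*I*pi/5))
  = (1) + (exp(4*I*pi/5)) + (exp(-2*I*pi/5)) + (exp(2*I*pi/5)) + (exp(-4*I*pi/5))
  = 0.
(Exp terms are combined using exp(i*s)*conj(exp(i*t)) = exp(i*(s-t)), and sums of them are collapsed using the identity that for every m > 1 the m distinct m-th roots of unity sum to 0, e.g. 1 + exp(2*I*pi/3) + exp(-2*I*pi/3) = 0.)
Dividing by |G| = 5 gives 0/5 = 0, matching the row-orthogonality relation <chi_3, chi_1> = [chi_3 = chi_1].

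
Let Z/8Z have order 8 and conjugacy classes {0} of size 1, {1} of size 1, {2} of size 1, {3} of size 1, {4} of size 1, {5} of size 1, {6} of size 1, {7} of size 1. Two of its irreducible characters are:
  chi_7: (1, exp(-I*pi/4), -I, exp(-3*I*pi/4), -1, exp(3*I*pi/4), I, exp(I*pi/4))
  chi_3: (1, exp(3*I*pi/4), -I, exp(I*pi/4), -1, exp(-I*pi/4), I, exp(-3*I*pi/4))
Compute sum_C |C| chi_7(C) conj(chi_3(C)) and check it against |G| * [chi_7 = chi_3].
Sum = 0; so <chi_7, chi_3> = 0 (distinct irreducibles are orthogonal).

Solution. Compute term by term over conjugacy classes (|C| * chi_7(C) * conj(chi_3(C))):
  1*(1)*conj(1) + 1*(exp(-I*pi/4))*conj(exp(3*I*pi/4)) + 1*(-I)*conj(-I) + 1*(exp(-3*I*pi/4))*conj(exp(I*pi/4)) + 1*(-1)*conj(-1) + 1*(exp(3*I*pi/4))*conj(exp(-I*pi/4)) + 1*(I)*conj(I) + 1*(exp(I*pi/4))*conj(exp(-3*I*pi/4))
  = (1) + (-1) + (1) + (-1) + (1) + (-1) + (1) + (-1)
  = 0.
(Exp terms are combined using exp(i*s)*conj(exp(i*t)) = exp(i*(s-t)), and sums of them are collapsed using the identity that for every m > 1 the m distinct m-th roots of unity sum to 0, e.g. 1 + exp(2*I*pi/3) + exp(-2*I*pi/3) = 0.)
Dividing by |G| = 8 gives 0/8 = 0, matching the row-orthogonality relation <chi_7, chi_3> = [chi_7 = chi_3].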